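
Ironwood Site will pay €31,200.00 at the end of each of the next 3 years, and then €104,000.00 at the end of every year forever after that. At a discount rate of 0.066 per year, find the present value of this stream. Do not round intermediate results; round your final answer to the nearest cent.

€1383302.50

PV of 3-year annuity: €31,200.00 × [1 − (1+0.066)^−3] / 0.066 = 82480.74783
Perpetuity value at year 3: €104,000.00 / 0.066 = 1575757.57576
PV of perpetuity: 1575757.57576 / (1+0.066)^3 = 1300821.74965
Total PV = 82480.74783 + 1300821.74965 = 1383302.49748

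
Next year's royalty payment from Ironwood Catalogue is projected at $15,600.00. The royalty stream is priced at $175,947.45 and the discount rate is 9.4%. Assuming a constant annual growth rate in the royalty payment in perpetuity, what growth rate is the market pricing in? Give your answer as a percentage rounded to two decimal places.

P = D₁/(r−g) ⇒ g = r − D₁/P = 0.094 − $15,600.00/$175,947.45 = 0.005337

0.53%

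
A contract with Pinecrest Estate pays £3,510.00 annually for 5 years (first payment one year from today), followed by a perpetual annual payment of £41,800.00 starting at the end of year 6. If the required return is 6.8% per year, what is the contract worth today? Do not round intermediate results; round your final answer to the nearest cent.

PV of 5-year annuity: £3,510.00 × [1 − (1+0.068)^−5] / 0.068 = 14469.09078
Perpetuity value at year 5: £41,800.00 / 0.068 = 614705.88235
PV of perpetuity: 614705.88235 / (1+0.068)^5 = 442395.91244
Total PV = 14469.09078 + 442395.91244 = 456865.00321

£456865.00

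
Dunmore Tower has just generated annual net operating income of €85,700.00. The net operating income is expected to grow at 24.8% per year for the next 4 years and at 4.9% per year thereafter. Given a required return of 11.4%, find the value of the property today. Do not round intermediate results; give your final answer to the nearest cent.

€2637564.73

D_1 = 106953.60000
D_2 = 133478.09280
D_3 = 166580.65981
D_4 = 207892.66345
Terminal value at year 4: TV = D_4×(1+g_2)/(r−g_2) = 218079.40396/0.065 = 3355067.75319
P_0 = D_1/(1+r)^1 + D_2/(1+r)^2 + D_3/(1+r)^3 + D_4/(1+r)^4 + TV/(1+r)^4
    = 96008.61759 + 107557.23048 + 120494.99429 + 134989.00617 + 2178514.88425 = 2637564.73279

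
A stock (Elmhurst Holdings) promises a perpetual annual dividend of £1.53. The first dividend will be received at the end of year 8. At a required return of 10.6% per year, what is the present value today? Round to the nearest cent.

Value at end of year 7: C / r = £1.53 / 0.106 = £14.4340
Discount to today: PV = £14.4340 / (1 + 0.106)^7 = £14.4340 / 2.024351 = £7.13

£7.13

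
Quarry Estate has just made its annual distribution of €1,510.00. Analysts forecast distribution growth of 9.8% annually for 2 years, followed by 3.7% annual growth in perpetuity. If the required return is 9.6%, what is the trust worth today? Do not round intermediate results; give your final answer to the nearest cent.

€29665.39

D_1 = 1657.98000
D_2 = 1820.46204
Terminal value at year 2: TV = D_2×(1+g_2)/(r−g_2) = 1887.81914/0.059 = 31996.93450
P_0 = D_1/(1+r)^1 + D_2/(1+r)^2 + TV/(1+r)^2
    = 1512.75547 + 1515.51598 + 26637.11980 = 29665.39125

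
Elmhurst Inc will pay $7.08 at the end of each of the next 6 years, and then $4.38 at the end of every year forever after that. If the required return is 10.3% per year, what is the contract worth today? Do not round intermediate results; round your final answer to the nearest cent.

$54.18

PV of 6-year annuity: $7.08 × [1 − (1+0.103)^−6] / 0.103 = 30.56604
Perpetuity value at year 6: $4.38 / 0.103 = 42.52427
PV of perpetuity: 42.52427 / (1+0.103)^6 = 23.61477
Total PV = 30.56604 + 23.61477 = 54.18081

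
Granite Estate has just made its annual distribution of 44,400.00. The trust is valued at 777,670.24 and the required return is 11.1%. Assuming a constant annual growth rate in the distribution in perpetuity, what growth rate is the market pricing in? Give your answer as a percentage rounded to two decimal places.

P = D₀(1+g)/(r−g) ⇒ P(r−g) = D₀(1+g) ⇒ g(P+D₀) = P·r − D₀
g = (P·r − D₀)/(P + D₀) = (777,670.24×0.111 − 44,400.00) / (777,670.24 + 44,400.00) = 0.050995

5.10%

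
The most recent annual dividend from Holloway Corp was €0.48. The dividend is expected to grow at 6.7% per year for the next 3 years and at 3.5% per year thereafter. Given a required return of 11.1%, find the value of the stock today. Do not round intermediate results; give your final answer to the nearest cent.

€7.12

D_1 = 0.51216
D_2 = 0.54647
D_3 = 0.58309
Terminal value at year 3: TV = D_3×(1+g_2)/(r−g_2) = 0.60350/0.076 = 7.94075
P_0 = D_1/(1+r)^1 + D_2/(1+r)^2 + D_3/(1+r)^3 + TV/(1+r)^3
    = 0.46099 + 0.44273 + 0.42520 + 5.79054 = 7.11946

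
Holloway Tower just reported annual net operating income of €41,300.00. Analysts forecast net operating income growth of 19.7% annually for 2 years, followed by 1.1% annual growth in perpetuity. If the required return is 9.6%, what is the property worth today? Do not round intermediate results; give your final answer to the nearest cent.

D_1 = 49436.10000
D_2 = 59175.01170
Terminal value at year 2: TV = D_2×(1+g_2)/(r−g_2) = 59825.93683/0.085 = 703834.55093
P_0 = D_1/(1+r)^1 + D_2/(1+r)^2 + TV/(1+r)^2
    = 45105.93066 + 49262.59033 + 585935.04493 = 680303.56591

€680303.57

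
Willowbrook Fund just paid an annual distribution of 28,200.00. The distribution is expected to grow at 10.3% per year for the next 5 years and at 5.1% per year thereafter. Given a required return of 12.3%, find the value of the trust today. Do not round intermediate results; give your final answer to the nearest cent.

509911.84

D_1 = 31104.60000
D_2 = 34308.37380
D_3 = 37842.13630
D_4 = 41739.87634
D_5 = 46039.08360
Terminal value at year 5: TV = D_5×(1+g_2)/(r−g_2) = 48387.07687/0.072 = 672042.73427
P_0 = D_1/(1+r)^1 + D_2/(1+r)^2 + D_3/(1+r)^3 + D_4/(1+r)^4 + D_5/(1+r)^5 + TV/(1+r)^5
    = 27697.77382 + 27204.49201 + 26719.99527 + 26244.12714 + 25776.73396 + 376268.71375 = 509911.83595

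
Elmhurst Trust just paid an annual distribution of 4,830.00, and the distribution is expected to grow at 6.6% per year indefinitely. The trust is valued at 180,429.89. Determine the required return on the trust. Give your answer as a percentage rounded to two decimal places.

9.45%

D₁ = 4,830.00 × 1.066 = 5,148.7800
P = D₁/(r − g) ⇒ r = D₁/P + g = 5,148.7800/180,429.89 + 0.066 = 0.028536 + 0.066 = 0.094536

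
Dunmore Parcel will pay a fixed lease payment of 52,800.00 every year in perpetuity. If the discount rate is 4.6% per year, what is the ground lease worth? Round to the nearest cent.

Level perpetuity: PV = C / r = 52,800.00 / 0.046 = 1,147,826.09

1147826.09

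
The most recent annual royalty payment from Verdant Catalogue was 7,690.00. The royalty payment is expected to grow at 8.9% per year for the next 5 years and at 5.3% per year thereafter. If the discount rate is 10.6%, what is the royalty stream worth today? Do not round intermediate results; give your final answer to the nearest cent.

D_1 = 8374.41000
D_2 = 9119.73249
D_3 = 9931.38868
D_4 = 10815.28227
D_5 = 11777.84240
Terminal value at year 5: TV = D_5×(1+g_2)/(r−g_2) = 12402.06804/0.053 = 234001.28384
P_0 = D_1/(1+r)^1 + D_2/(1+r)^2 + D_3/(1+r)^3 + D_4/(1+r)^4 + D_5/(1+r)^5 + TV/(1+r)^5
    = 7571.79928 + 7455.41538 + 7340.82039 + 7227.98680 + 7116.88755 + 141397.78469 = 178110.69409

178110.69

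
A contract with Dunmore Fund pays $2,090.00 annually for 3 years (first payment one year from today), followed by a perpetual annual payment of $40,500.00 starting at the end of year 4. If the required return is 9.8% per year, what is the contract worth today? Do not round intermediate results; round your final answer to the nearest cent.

PV of 3-year annuity: $2,090.00 × [1 − (1+0.098)^−3] / 0.098 = 5215.87589
Perpetuity value at year 3: $40,500.00 / 0.098 = 413265.30612
PV of perpetuity: 413265.30612 / (1+0.098)^3 = 312192.11302
Total PV = 5215.87589 + 312192.11302 = 317407.98891

$317407.99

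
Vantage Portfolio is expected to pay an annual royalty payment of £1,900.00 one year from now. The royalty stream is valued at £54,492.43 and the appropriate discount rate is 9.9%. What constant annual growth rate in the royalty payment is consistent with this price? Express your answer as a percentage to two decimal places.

P = D₁/(r−g) ⇒ g = r − D₁/P = 0.099 − £1,900.00/£54,492.43 = 0.064133

6.41%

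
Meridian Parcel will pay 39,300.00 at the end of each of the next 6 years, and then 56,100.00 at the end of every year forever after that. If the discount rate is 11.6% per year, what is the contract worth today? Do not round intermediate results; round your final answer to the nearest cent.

PV of 6-year annuity: 39,300.00 × [1 − (1+0.116)^−6] / 0.116 = 163425.48929
Perpetuity value at year 6: 56,100.00 / 0.116 = 483620.68966
PV of perpetuity: 483620.68966 / (1+0.116)^6 = 250333.92251
Total PV = 163425.48929 + 250333.92251 = 413759.41179

413759.41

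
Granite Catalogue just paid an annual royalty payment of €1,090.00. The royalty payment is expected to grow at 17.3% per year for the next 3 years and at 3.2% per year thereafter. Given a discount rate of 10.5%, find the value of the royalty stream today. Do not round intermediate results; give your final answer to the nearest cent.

D_1 = 1278.57000
D_2 = 1499.76261
D_3 = 1759.22154
Terminal value at year 3: TV = D_3×(1+g_2)/(r−g_2) = 1815.51663/0.073 = 24870.09083
P_0 = D_1/(1+r)^1 + D_2/(1+r)^2 + D_3/(1+r)^3 + TV/(1+r)^3
    = 1157.07692 + 1228.28166 + 1303.86822 + 18432.76717 = 22121.99397

€22121.99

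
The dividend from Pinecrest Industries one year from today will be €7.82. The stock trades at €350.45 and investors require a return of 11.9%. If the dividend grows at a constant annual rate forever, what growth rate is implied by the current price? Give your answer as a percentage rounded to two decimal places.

9.67%

P = D₁/(r−g) ⇒ g = r − D₁/P = 0.119 − €7.82/€350.45 = 0.096686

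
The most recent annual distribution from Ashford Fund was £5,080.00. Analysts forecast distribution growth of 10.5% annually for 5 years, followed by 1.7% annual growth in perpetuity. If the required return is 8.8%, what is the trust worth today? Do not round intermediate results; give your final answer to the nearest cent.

£105246.62

D_1 = 5613.40000
D_2 = 6202.80700
D_3 = 6854.10174
D_4 = 7573.78242
D_5 = 8369.02957
Terminal value at year 5: TV = D_5×(1+g_2)/(r−g_2) = 8511.30307/0.071 = 119877.50808
P_0 = D_1/(1+r)^1 + D_2/(1+r)^2 + D_3/(1+r)^3 + D_4/(1+r)^4 + D_5/(1+r)^5 + TV/(1+r)^5
    = 5159.37500 + 5239.99023 + 5321.86508 + 5405.01922 + 5489.47265 + 78630.89696 = 105246.61915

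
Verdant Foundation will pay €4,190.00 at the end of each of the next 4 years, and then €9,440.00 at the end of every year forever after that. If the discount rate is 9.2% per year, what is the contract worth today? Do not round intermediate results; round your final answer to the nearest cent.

PV of 4-year annuity: €4,190.00 × [1 − (1+0.092)^−4] / 0.092 = 13515.04888
Perpetuity value at year 4: €9,440.00 / 0.092 = 102608.69565
PV of perpetuity: 102608.69565 / (1+0.092)^4 = 72159.51632
Total PV = 13515.04888 + 72159.51632 = 85674.56520

€85674.57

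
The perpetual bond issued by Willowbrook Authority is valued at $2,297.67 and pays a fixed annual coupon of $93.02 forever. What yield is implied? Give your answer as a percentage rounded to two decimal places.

4.05%

P = C/r ⇒ r = C/P = $93.02/$2,297.67 = 0.040484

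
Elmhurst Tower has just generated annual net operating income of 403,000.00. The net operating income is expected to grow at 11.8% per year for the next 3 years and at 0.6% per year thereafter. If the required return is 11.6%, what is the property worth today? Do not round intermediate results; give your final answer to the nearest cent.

D_1 = 450554.00000
D_2 = 503719.37200
D_3 = 563158.25790
Terminal value at year 3: TV = D_3×(1+g_2)/(r−g_2) = 566537.20744/0.11 = 5150338.24949
P_0 = D_1/(1+r)^1 + D_2/(1+r)^2 + D_3/(1+r)^3 + TV/(1+r)^3
    = 403722.22222 + 404445.73875 + 405170.55190 + 3705468.86557 = 4918807.37844

4918807.38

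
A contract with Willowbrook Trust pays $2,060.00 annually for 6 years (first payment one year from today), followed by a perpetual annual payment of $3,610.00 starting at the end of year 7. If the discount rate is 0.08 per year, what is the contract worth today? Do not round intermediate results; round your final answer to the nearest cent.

PV of 6-year annuity: $2,060.00 × [1 − (1+0.08)^−6] / 0.08 = 9523.13211
Perpetuity value at year 6: $3,610.00 / 0.08 = 45125.00000
PV of perpetuity: 45125.00000 / (1+0.08)^6 = 28436.40441
Total PV = 9523.13211 + 28436.40441 = 37959.53652

$37959.54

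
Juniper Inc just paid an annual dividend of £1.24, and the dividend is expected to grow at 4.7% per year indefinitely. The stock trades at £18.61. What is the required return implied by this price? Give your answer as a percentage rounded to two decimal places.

11.68%

D₁ = £1.24 × 1.047 = £1.2983
P = D₁/(r − g) ⇒ r = D₁/P + g = £1.2983/£18.61 + 0.047 = 0.069762 + 0.047 = 0.116762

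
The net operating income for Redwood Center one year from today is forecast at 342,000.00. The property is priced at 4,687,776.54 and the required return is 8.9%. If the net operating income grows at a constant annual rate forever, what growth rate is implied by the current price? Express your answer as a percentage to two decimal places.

1.60%

P = D₁/(r−g) ⇒ g = r − D₁/P = 0.089 − 342,000.00/4,687,776.54 = 0.016044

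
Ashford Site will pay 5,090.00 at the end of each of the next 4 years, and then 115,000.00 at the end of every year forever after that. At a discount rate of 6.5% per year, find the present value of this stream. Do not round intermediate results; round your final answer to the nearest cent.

PV of 4-year annuity: 5,090.00 × [1 − (1+0.065)^−4] / 0.065 = 17437.31488
Perpetuity value at year 4: 115,000.00 / 0.065 = 1769230.76923
PV of perpetuity: 1769230.76923 / (1+0.065)^4 = 1375263.93004
Total PV = 17437.31488 + 1375263.93004 = 1392701.24493

1392701.24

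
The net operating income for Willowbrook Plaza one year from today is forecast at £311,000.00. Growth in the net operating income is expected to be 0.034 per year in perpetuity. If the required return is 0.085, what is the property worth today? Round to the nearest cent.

£6098039.22

Growing perpetuity: P = D₁ / (r − g) = £311,000.0000 / (0.085 − 0.034) = £6,098,039.22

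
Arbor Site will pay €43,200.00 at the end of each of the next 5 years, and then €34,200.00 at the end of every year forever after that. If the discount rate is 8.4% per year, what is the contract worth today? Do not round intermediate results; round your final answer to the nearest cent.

PV of 5-year annuity: €43,200.00 × [1 − (1+0.084)^−5] / 0.084 = 170681.84183
Perpetuity value at year 5: €34,200.00 / 0.084 = 407142.85714
PV of perpetuity: 407142.85714 / (1+0.084)^5 = 272019.73236
Total PV = 170681.84183 + 272019.73236 = 442701.57419

€442701.57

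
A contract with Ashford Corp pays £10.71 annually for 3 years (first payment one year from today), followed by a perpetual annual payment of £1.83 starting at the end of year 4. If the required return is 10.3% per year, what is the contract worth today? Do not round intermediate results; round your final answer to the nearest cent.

PV of 3-year annuity: £10.71 × [1 − (1+0.103)^−3] / 0.103 = 26.49414
Perpetuity value at year 3: £1.83 / 0.103 = 17.76699
PV of perpetuity: 17.76699 / (1+0.103)^3 = 13.23998
Total PV = 26.49414 + 13.23998 = 39.73412

£39.73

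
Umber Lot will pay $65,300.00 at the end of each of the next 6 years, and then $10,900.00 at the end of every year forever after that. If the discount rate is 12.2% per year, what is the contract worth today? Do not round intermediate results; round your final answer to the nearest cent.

$311743.64

PV of 6-year annuity: $65,300.00 × [1 − (1+0.122)^−6] / 0.122 = 266961.01442
Perpetuity value at year 6: $10,900.00 / 0.122 = 89344.26230
PV of perpetuity: 89344.26230 / (1+0.122)^6 = 44782.62283
Total PV = 266961.01442 + 44782.62283 = 311743.63725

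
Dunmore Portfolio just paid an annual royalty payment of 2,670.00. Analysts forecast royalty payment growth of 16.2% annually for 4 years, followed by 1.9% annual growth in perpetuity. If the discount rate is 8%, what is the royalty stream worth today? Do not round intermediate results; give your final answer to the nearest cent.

72637.33

D_1 = 3102.54000
D_2 = 3605.15148
D_3 = 4189.18602
D_4 = 4867.83415
Terminal value at year 4: TV = D_4×(1+g_2)/(r−g_2) = 4960.32300/0.061 = 81316.77056
P_0 = D_1/(1+r)^1 + D_2/(1+r)^2 + D_3/(1+r)^3 + D_4/(1+r)^4 + TV/(1+r)^4
    = 2872.72222 + 3090.83632 + 3325.51093 + 3578.00342 + 59770.25389 = 72637.32678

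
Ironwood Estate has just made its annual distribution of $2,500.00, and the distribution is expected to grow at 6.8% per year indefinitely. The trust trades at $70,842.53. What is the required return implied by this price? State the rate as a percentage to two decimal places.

D₁ = $2,500.00 × 1.068 = $2,670.0000
P = D₁/(r − g) ⇒ r = D₁/P + g = $2,670.0000/$70,842.53 + 0.068 = 0.037689 + 0.068 = 0.105689

10.57%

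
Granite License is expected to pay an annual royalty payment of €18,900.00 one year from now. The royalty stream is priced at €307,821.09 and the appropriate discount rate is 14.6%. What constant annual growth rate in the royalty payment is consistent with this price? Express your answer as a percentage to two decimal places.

P = D₁/(r−g) ⇒ g = r − D₁/P = 0.146 − €18,900.00/€307,821.09 = 0.084601

8.46%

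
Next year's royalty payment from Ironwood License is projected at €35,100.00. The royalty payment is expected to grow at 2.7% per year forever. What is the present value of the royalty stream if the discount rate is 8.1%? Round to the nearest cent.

€650000.00

Growing perpetuity: P = D₁ / (r − g) = €35,100.0000 / (0.081 − 0.027) = €650,000.00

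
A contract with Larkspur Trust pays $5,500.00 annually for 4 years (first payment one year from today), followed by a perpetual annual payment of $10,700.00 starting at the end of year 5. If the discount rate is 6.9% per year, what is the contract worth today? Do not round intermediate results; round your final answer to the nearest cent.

PV of 4-year annuity: $5,500.00 × [1 − (1+0.069)^−4] / 0.069 = 18671.79595
Perpetuity value at year 4: $10,700.00 / 0.069 = 155072.46377
PV of perpetuity: 155072.46377 / (1+0.069)^4 = 118747.33347
Total PV = 18671.79595 + 118747.33347 = 137419.12942

$137419.13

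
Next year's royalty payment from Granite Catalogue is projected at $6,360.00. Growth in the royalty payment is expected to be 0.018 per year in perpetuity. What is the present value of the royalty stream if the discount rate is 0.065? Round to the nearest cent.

Growing perpetuity: P = D₁ / (r − g) = $6,360.0000 / (0.065 − 0.018) = $135,319.15

$135319.15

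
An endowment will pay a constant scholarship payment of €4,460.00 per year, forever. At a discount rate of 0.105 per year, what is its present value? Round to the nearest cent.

€42476.19

Level perpetuity: PV = C / r = €4,460.00 / 0.105 = €42,476.19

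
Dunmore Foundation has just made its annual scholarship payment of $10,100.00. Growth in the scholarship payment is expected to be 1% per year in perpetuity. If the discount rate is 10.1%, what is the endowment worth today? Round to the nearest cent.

$112098.90

D₁ = D₀ × (1 + g) = $10,100.00 × 1.01 = $10,201.0000
Growing perpetuity: P = D₁ / (r − g) = $10,201.0000 / (0.101 − 0.01) = $112,098.90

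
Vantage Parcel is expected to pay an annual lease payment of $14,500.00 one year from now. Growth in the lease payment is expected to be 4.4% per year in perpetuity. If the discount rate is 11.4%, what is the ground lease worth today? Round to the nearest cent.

Growing perpetuity: P = D₁ / (r − g) = $14,500.0000 / (0.114 − 0.044) = $207,142.86

$207142.86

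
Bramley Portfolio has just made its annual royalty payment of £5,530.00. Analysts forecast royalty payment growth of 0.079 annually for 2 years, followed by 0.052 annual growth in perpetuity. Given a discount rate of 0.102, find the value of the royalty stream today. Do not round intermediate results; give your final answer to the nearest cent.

£122261.27

D_1 = 5966.87000
D_2 = 6438.25273
Terminal value at year 2: TV = D_2×(1+g_2)/(r−g_2) = 6773.04187/0.05 = 135460.83744
P_0 = D_1/(1+r)^1 + D_2/(1+r)^2 + TV/(1+r)^2
    = 5414.58258 + 5301.57405 + 111545.11797 = 122261.27459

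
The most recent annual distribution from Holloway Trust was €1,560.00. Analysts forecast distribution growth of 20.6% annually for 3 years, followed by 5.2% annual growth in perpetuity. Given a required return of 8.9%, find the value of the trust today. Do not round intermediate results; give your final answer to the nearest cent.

D_1 = 1881.36000
D_2 = 2268.92016
D_3 = 2736.31771
Terminal value at year 3: TV = D_3×(1+g_2)/(r−g_2) = 2878.60623/0.037 = 77800.16849
P_0 = D_1/(1+r)^1 + D_2/(1+r)^2 + D_3/(1+r)^3 + TV/(1+r)^3
    = 1727.60331 + 1913.21358 + 2118.76545 + 60241.65551 = 66001.23784

€66001.24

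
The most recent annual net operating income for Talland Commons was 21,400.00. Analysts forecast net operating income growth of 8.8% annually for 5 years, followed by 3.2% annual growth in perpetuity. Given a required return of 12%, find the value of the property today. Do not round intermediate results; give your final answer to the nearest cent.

D_1 = 23283.20000
D_2 = 25332.12160
D_3 = 27561.34830
D_4 = 29986.74695
D_5 = 32625.58068
Terminal value at year 5: TV = D_5×(1+g_2)/(r−g_2) = 33669.59926/0.088 = 382609.08255
P_0 = D_1/(1+r)^1 + D_2/(1+r)^2 + D_3/(1+r)^3 + D_4/(1+r)^4 + D_5/(1+r)^5 + TV/(1+r)^5
    = 20788.57143 + 20194.61224 + 19617.62332 + 19057.11980 + 18512.63066 + 217102.66868 = 315273.22614

315273.23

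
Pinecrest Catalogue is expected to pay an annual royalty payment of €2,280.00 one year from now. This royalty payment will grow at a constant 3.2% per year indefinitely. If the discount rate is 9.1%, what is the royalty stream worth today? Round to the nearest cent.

€38644.07

Growing perpetuity: P = D₁ / (r − g) = €2,280.0000 / (0.091 − 0.032) = €38,644.07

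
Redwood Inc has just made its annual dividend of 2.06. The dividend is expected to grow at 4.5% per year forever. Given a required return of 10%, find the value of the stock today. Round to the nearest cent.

D₁ = D₀ × (1 + g) = 2.06 × 1.045 = 2.1527
Growing perpetuity: P = D₁ / (r − g) = 2.1527 / (0.1 − 0.045) = 39.14

39.14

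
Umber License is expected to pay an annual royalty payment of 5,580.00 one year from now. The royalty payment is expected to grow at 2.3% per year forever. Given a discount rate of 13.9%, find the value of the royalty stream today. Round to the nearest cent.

Growing perpetuity: P = D₁ / (r − g) = 5,580.0000 / (0.139 − 0.023) = 48,103.45

48103.45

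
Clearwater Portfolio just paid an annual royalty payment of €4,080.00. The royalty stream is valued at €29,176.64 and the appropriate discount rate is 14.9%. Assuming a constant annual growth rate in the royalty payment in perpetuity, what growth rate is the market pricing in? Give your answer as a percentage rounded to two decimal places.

P = D₀(1+g)/(r−g) ⇒ P(r−g) = D₀(1+g) ⇒ g(P+D₀) = P·r − D₀
g = (P·r − D₀)/(P + D₀) = (€29,176.64×0.149 − €4,080.00) / (€29,176.64 + €4,080.00) = 0.008038

0.80%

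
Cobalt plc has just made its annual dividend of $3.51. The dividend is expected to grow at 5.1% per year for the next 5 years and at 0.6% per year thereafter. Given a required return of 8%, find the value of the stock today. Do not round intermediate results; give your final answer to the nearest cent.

$57.83

D_1 = 3.68901
D_2 = 3.87715
D_3 = 4.07488
D_4 = 4.28270
D_5 = 4.50112
Terminal value at year 5: TV = D_5×(1+g_2)/(r−g_2) = 4.52813/0.074 = 61.19092
P_0 = D_1/(1+r)^1 + D_2/(1+r)^2 + D_3/(1+r)^3 + D_4/(1+r)^4 + D_5/(1+r)^5 + TV/(1+r)^5
    = 3.41575 + 3.32403 + 3.23477 + 3.14791 + 3.06339 + 41.64551 = 57.83137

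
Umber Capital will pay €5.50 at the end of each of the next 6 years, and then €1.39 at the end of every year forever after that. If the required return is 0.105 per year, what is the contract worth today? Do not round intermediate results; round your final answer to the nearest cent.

€30.88

PV of 6-year annuity: €5.50 × [1 − (1+0.105)^−6] / 0.105 = 23.60699
Perpetuity value at year 6: €1.39 / 0.105 = 13.23810
PV of perpetuity: 13.23810 / (1+0.105)^6 = 7.27197
Total PV = 23.60699 + 7.27197 = 30.87895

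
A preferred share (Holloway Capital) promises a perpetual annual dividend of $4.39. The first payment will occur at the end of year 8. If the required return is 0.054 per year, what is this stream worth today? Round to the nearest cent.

Value at end of year 7: C / r = $4.39 / 0.054 = $81.2963
Discount to today: PV = $81.2963 / (1 + 0.054)^7 = $81.2963 / 1.445055 = $56.26

$56.26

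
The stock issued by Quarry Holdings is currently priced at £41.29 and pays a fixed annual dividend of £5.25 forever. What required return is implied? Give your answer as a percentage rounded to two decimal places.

P = C/r ⇒ r = C/P = £5.25/£41.29 = 0.127149

12.71%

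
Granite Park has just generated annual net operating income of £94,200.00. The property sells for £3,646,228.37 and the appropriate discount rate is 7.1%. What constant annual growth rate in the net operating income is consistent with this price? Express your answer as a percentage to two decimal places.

P = D₀(1+g)/(r−g) ⇒ P(r−g) = D₀(1+g) ⇒ g(P+D₀) = P·r − D₀
g = (P·r − D₀)/(P + D₀) = (£3,646,228.37×0.071 − £94,200.00) / (£3,646,228.37 + £94,200.00) = 0.044028

4.40%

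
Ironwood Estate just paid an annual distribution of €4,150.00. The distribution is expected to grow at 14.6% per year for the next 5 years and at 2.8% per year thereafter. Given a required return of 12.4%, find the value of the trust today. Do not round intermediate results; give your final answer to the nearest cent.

€70962.95

D_1 = 4755.90000
D_2 = 5450.26140
D_3 = 6245.99956
D_4 = 7157.91550
D_5 = 8202.97116
Terminal value at year 5: TV = D_5×(1+g_2)/(r−g_2) = 8432.65436/0.096 = 87840.14955
P_0 = D_1/(1+r)^1 + D_2/(1+r)^2 + D_3/(1+r)^3 + D_4/(1+r)^4 + D_5/(1+r)^5 + TV/(1+r)^5
    = 4231.22776 + 4314.04538 + 4398.48399 + 4484.57532 + 4572.35170 + 48962.26615 = 70962.95031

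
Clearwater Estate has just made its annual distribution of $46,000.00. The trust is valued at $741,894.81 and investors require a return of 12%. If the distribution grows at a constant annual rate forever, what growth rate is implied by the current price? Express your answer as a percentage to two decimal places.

5.46%

P = D₀(1+g)/(r−g) ⇒ P(r−g) = D₀(1+g) ⇒ g(P+D₀) = P·r − D₀
g = (P·r − D₀)/(P + D₀) = ($741,894.81×0.12 − $46,000.00) / ($741,894.81 + $46,000.00) = 0.054611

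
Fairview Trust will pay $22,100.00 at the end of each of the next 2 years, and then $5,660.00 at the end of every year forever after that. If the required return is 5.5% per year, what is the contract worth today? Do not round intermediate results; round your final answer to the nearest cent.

$133262.59

PV of 2-year annuity: $22,100.00 × [1 − (1+0.055)^−2] / 0.055 = 40803.66569
Perpetuity value at year 2: $5,660.00 / 0.055 = 102909.09091
PV of perpetuity: 102909.09091 / (1+0.055)^2 = 92458.92133
Total PV = 40803.66569 + 92458.92133 = 133262.58701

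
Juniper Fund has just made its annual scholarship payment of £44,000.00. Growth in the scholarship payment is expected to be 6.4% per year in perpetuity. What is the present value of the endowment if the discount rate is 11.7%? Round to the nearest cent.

D₁ = D₀ × (1 + g) = £44,000.00 × 1.064 = £46,816.0000
Growing perpetuity: P = D₁ / (r − g) = £46,816.0000 / (0.117 − 0.064) = £883,320.75

£883320.75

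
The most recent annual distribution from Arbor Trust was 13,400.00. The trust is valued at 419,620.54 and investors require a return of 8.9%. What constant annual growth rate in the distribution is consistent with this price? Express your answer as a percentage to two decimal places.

P = D₀(1+g)/(r−g) ⇒ P(r−g) = D₀(1+g) ⇒ g(P+D₀) = P·r − D₀
g = (P·r − D₀)/(P + D₀) = (419,620.54×0.089 − 13,400.00) / (419,620.54 + 13,400.00) = 0.055300

5.53%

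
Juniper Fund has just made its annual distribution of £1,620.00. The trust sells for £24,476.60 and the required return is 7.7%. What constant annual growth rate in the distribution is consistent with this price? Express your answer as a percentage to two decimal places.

P = D₀(1+g)/(r−g) ⇒ P(r−g) = D₀(1+g) ⇒ g(P+D₀) = P·r − D₀
g = (P·r − D₀)/(P + D₀) = (£24,476.60×0.077 − £1,620.00) / (£24,476.60 + £1,620.00) = 0.010143

1.01%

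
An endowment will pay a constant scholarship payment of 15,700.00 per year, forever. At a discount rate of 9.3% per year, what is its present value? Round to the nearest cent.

168817.20

Level perpetuity: PV = C / r = 15,700.00 / 0.093 = 168,817.20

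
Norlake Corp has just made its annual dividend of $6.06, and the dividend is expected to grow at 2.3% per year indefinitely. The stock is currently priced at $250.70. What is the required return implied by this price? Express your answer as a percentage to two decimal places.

4.77%

D₁ = $6.06 × 1.023 = $6.1994
P = D₁/(r − g) ⇒ r = D₁/P + g = $6.1994/$250.70 + 0.023 = 0.024728 + 0.023 = 0.047728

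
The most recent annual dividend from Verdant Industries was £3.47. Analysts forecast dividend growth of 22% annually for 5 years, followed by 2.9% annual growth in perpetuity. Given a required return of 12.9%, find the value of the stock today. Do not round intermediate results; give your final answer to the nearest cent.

£74.64

D_1 = 4.23340
D_2 = 5.16475
D_3 = 6.30099
D_4 = 7.68721
D_5 = 9.37840
Terminal value at year 5: TV = D_5×(1+g_2)/(r−g_2) = 9.65037/0.1 = 96.50371
P_0 = D_1/(1+r)^1 + D_2/(1+r)^2 + D_3/(1+r)^3 + D_4/(1+r)^4 + D_5/(1+r)^5 + TV/(1+r)^5
    = 3.74969 + 4.05192 + 4.37852 + 4.73144 + 5.11280 + 52.61073 = 74.63510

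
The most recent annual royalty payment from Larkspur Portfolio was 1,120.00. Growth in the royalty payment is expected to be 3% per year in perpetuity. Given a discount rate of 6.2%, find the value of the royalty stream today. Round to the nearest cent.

D₁ = D₀ × (1 + g) = 1,120.00 × 1.03 = 1,153.6000
Growing perpetuity: P = D₁ / (r − g) = 1,153.6000 / (0.062 − 0.03) = 36,050.00

36050.00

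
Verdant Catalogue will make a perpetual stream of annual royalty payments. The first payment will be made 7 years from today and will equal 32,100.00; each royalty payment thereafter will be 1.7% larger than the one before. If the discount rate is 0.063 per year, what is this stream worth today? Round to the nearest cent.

483668.29

Value at end of year 6: C₁ / (r − g) = 32,100.00 / (0.063 − 0.017) = 697,826.0870
Discount to today: PV = 697,826.0870 / (1 + 0.063)^6 = 697,826.0870 / 1.442778 = 483,668.29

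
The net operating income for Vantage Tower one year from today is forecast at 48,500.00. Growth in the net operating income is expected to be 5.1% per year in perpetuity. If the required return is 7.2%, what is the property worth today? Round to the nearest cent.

2309523.81

Growing perpetuity: P = D₁ / (r − g) = 48,500.0000 / (0.072 − 0.051) = 2,309,523.81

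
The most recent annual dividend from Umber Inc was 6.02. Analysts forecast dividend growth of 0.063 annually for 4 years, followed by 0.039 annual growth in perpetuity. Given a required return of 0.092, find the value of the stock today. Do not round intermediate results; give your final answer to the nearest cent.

D_1 = 6.39926
D_2 = 6.80241
D_3 = 7.23097
D_4 = 7.68652
Terminal value at year 4: TV = D_4×(1+g_2)/(r−g_2) = 7.98629/0.053 = 150.68472
P_0 = D_1/(1+r)^1 + D_2/(1+r)^2 + D_3/(1+r)^3 + D_4/(1+r)^4 + TV/(1+r)^4
    = 5.86013 + 5.70450 + 5.55301 + 5.40554 + 105.96896 = 128.49214

128.49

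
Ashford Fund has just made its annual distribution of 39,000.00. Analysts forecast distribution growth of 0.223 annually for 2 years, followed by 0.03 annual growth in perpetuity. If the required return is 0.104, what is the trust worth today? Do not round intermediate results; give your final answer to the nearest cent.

757234.25

D_1 = 47697.00000
D_2 = 58333.43100
Terminal value at year 2: TV = D_2×(1+g_2)/(r−g_2) = 60083.43393/0.074 = 811938.29635
P_0 = D_1/(1+r)^1 + D_2/(1+r)^2 + TV/(1+r)^2
    = 43203.80435 + 47860.73616 + 666169.70597 = 757234.24647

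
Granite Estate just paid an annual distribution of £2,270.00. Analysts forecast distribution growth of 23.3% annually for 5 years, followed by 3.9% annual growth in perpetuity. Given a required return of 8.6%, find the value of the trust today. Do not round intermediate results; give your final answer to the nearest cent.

£111549.36

D_1 = 2798.91000
D_2 = 3451.05603
D_3 = 4255.15208
D_4 = 5246.60252
D_5 = 6469.06091
Terminal value at year 5: TV = D_5×(1+g_2)/(r−g_2) = 6721.35428/0.047 = 143007.53795
P_0 = D_1/(1+r)^1 + D_2/(1+r)^2 + D_3/(1+r)^3 + D_4/(1+r)^4 + D_5/(1+r)^5 + TV/(1+r)^5
    = 2577.26519 + 2926.12153 + 3322.19876 + 3771.88864 + 4282.44815 + 94669.43900 = 111549.36127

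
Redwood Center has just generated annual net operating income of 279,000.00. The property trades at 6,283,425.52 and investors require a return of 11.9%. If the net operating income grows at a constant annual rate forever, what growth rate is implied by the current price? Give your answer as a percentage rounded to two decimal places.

7.14%

P = D₀(1+g)/(r−g) ⇒ P(r−g) = D₀(1+g) ⇒ g(P+D₀) = P·r − D₀
g = (P·r − D₀)/(P + D₀) = (6,283,425.52×0.119 − 279,000.00) / (6,283,425.52 + 279,000.00) = 0.071426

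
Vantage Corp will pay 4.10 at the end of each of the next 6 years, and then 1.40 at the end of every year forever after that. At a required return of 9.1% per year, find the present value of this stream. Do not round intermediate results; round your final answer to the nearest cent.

PV of 6-year annuity: 4.10 × [1 − (1+0.091)^−6] / 0.091 = 18.33756
Perpetuity value at year 6: 1.40 / 0.091 = 15.38462
PV of perpetuity: 15.38462 / (1+0.091)^6 = 9.12301
Total PV = 18.33756 + 9.12301 = 27.46057

27.46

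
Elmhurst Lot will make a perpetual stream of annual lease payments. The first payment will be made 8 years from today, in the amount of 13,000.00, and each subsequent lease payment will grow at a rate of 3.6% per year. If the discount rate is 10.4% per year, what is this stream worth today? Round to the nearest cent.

Value at end of year 7: C₁ / (r − g) = 13,000.00 / (0.104 − 0.036) = 191,176.4706
Discount to today: PV = 191,176.4706 / (1 + 0.104)^7 = 191,176.4706 / 1.998865 = 95,642.50

95642.50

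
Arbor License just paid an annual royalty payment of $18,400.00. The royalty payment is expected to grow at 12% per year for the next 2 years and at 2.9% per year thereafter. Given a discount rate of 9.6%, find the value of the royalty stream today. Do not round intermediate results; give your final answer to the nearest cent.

$333120.38

D_1 = 20608.00000
D_2 = 23080.96000
Terminal value at year 2: TV = D_2×(1+g_2)/(r−g_2) = 23750.30784/0.067 = 354482.20657
P_0 = D_1/(1+r)^1 + D_2/(1+r)^2 + TV/(1+r)^2
    = 18802.91971 + 19214.66248 + 295102.80130 = 333120.38348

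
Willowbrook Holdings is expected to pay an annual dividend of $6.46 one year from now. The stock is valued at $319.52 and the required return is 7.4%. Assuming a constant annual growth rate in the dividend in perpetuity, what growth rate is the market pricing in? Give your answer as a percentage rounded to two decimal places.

P = D₁/(r−g) ⇒ g = r − D₁/P = 0.074 − $6.46/$319.52 = 0.053782

5.38%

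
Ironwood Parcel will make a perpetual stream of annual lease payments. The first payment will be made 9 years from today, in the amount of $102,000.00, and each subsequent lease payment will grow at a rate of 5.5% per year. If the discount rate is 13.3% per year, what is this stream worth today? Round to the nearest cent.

Value at end of year 8: C₁ / (r − g) = $102,000.00 / (0.133 − 0.055) = $1,307,692.3077
Discount to today: PV = $1,307,692.3077 / (1 + 0.133)^8 = $1,307,692.3077 / 2.715434 = $481,577.61

$481577.61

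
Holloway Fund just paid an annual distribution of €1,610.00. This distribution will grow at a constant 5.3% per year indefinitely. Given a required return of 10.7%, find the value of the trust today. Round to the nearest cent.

D₁ = D₀ × (1 + g) = €1,610.00 × 1.053 = €1,695.3300
Growing perpetuity: P = D₁ / (r − g) = €1,695.3300 / (0.107 − 0.053) = €31,395.00

€31395.00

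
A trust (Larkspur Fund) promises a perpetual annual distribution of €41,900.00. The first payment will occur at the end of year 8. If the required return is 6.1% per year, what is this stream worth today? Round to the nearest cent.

€453812.55

Value at end of year 7: C / r = €41,900.00 / 0.061 = €686,885.2459
Discount to today: PV = €686,885.2459 / (1 + 0.061)^7 = €686,885.2459 / 1.513588 = €453,812.55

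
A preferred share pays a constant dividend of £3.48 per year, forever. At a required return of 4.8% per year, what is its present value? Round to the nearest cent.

Level perpetuity: PV = C / r = £3.48 / 0.048 = £72.50

£72.50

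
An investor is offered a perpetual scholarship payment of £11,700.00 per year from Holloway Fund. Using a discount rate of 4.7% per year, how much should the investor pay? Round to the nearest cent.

Level perpetuity: PV = C / r = £11,700.00 / 0.047 = £248,936.17

£248936.17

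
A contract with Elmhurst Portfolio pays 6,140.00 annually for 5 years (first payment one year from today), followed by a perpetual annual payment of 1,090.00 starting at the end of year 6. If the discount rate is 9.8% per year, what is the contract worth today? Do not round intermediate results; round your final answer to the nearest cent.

30364.14

PV of 5-year annuity: 6,140.00 × [1 − (1+0.098)^−5] / 0.098 = 23394.84209
Perpetuity value at year 5: 1,090.00 / 0.098 = 11122.44898
PV of perpetuity: 11122.44898 / (1+0.098)^5 = 6969.29297
Total PV = 23394.84209 + 6969.29297 = 30364.13506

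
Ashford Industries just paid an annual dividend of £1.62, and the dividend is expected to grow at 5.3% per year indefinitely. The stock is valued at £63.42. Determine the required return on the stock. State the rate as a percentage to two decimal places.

D₁ = £1.62 × 1.053 = £1.7059
P = D₁/(r − g) ⇒ r = D₁/P + g = £1.7059/£63.42 + 0.053 = 0.026898 + 0.053 = 0.079898

7.99%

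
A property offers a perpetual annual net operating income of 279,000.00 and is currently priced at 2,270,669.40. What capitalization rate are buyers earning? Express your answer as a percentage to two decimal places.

P = C/r ⇒ r = C/P = 279,000.00/2,270,669.40 = 0.122871

12.29%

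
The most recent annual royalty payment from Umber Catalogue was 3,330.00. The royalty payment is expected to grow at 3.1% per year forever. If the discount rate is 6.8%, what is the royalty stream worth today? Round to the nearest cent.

92790.00

D₁ = D₀ × (1 + g) = 3,330.00 × 1.031 = 3,433.2300
Growing perpetuity: P = D₁ / (r − g) = 3,433.2300 / (0.068 − 0.031) = 92,790.00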